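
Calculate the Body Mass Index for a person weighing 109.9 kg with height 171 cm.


BMI = weight / height^2
height = 171 cm = 1.71 m
BMI = 109.9 / 1.71^2
BMI = 37.58 kg/m^2


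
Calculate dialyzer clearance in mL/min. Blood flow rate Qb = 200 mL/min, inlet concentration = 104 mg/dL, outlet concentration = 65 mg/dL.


K = Qb * (Cb_in - Cb_out) / Cb_in
K = 200 * (104 - 65) / 104
K = 75 mL/min


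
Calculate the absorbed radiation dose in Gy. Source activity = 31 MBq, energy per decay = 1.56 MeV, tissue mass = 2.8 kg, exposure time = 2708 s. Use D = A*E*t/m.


A = 31 MBq = 3.1000e+07 Bq
E = 1.56 MeV = 2.49912e-13 J
D = A*E*t/m = 3.1000e+07*2.49912e-13*2708/2.8
D = 0.007493 Gy


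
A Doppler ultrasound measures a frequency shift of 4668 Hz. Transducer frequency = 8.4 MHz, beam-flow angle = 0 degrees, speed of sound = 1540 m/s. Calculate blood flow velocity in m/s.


v = fd * c / (2 * f0 * cos(theta))
v = 4668 * 1540 / (2 * 8.4000e+06 * cos(0))
v = 0.4279 m/s


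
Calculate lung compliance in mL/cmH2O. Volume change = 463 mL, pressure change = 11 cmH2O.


C = dV / dP
C = 463 / 11
C = 42.09 mL/cmH2O


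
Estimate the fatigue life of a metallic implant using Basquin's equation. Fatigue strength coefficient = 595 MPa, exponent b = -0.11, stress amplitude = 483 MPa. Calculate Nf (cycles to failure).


sigma_a = sigma_f' * (2Nf)^b
2Nf = (sigma_a/sigma_f')^(1/b)
2Nf = (483/595)^(1/-0.11)
2Nf = 6.6582813
Nf = 3.329


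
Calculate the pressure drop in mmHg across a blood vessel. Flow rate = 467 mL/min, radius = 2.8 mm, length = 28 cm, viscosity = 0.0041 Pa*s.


dP = 8*mu*L*Q / (pi*r^4)
Q = 467 mL/min = 7.78333e-06 m^3/s
dP = 370.182 Pa = 370.182 / 133.322 mmHg = 2.777 mmHg


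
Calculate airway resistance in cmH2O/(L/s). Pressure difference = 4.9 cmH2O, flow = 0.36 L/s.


R = dP / flow
R = 4.9 / 0.36
R = 13.61 cmH2O/(L/s)


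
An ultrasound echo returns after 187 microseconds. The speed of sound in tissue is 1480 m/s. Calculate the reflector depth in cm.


depth = c * t / 2
t = 187 us = 1.8700e-04 s
depth = 1480 * 1.8700e-04 / 2
depth = 0.13838 m = 13.838 cm


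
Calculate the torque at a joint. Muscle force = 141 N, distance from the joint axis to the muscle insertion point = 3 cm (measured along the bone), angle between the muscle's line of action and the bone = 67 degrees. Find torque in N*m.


Torque = F * d * sin(theta)   (moment arm = d*sin(theta))
d = 3 cm = 0.03 m
Torque = 141 * 0.03 * sin(67)
Torque = 3.894 N*m


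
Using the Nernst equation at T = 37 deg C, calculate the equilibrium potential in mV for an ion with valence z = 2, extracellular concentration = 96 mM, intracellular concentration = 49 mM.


E = (RT/(zF)) * ln(C_out/C_in)
T = 37 + 273.15 = 310.15 K
E = (8.314 * 310.15 / (2 * 96485)) * ln(96/49)
E = 8.987 mV


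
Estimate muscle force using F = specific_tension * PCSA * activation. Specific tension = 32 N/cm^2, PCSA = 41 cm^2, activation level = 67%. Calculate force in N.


F = sigma * PCSA * activation
F = 32 * 41 * 0.67
F = 879 N


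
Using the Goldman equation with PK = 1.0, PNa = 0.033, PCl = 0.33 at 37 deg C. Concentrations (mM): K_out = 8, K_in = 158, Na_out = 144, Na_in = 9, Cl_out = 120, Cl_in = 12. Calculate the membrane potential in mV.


Vm = (RT/F)*ln((PK*Ko + PNa*Nao + PCl*Cli)/(PK*Ki + PNa*Nai + PCl*Clo))
Numer = 16.712, Denom = 197.897
Vm = -66.05 mV


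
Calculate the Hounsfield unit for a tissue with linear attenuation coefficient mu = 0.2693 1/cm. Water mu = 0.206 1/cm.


HU = ((mu_tissue - mu_water) / mu_water) * 1000
HU = ((0.2693 - 0.206) / 0.206) * 1000
HU = 307.3


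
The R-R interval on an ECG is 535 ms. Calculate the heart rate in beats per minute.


HR = 60 / RR_interval(s)
RR = 535 ms = 0.535 s
HR = 60 / 0.535 = 112.1 bpm


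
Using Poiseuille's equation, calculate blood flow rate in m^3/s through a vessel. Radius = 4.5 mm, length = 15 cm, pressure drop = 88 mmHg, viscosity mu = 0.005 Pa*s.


Q = pi*r^4*dP / (8*mu*L)
r = 0.0045 m, L = 0.15 m
dP = 88 mmHg = 11732.336 Pa
Q = 0.002519 m^3/s


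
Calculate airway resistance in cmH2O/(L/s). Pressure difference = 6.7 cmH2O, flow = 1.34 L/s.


R = dP / flow
R = 6.7 / 1.34
R = 5 cmH2O/(L/s)


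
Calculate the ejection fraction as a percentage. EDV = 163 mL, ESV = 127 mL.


SV = EDV - ESV = 163 - 127 = 36 mL
EF = SV/EDV * 100 = 36/163 * 100
EF = 22.09%


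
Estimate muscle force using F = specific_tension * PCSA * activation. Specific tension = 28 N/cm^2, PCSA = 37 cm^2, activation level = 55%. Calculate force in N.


F = sigma * PCSA * activation
F = 28 * 37 * 0.55
F = 569.8 N


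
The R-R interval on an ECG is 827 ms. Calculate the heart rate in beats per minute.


HR = 60 / RR_interval(s)
RR = 827 ms = 0.827 s
HR = 60 / 0.827 = 72.55 bpm


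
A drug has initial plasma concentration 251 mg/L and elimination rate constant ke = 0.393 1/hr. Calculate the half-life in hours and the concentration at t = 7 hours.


t_half = ln(2) / ke = 0.693147 / 0.393 = 1.764 hr
C(t) = C0 * exp(-ke*t) = 251 * exp(-0.393*7)
C(7) = 16.03 mg/L


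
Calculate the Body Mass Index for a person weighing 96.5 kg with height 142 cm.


BMI = weight / height^2
height = 142 cm = 1.42 m
BMI = 96.5 / 1.42^2
BMI = 47.86 kg/m^2


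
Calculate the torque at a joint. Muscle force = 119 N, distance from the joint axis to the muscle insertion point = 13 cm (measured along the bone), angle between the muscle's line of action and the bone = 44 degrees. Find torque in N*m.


Torque = F * d * sin(theta)   (moment arm = d*sin(theta))
d = 13 cm = 0.13 m
Torque = 119 * 0.13 * sin(44)
Torque = 10.75 N*m


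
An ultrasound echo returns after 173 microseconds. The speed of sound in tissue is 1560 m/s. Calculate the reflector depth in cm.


depth = c * t / 2
t = 173 us = 1.7300e-04 s
depth = 1560 * 1.7300e-04 / 2
depth = 0.13494 m = 13.494 cm


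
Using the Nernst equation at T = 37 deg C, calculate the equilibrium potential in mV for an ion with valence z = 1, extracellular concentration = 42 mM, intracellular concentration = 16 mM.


E = (RT/(zF)) * ln(C_out/C_in)
T = 37 + 273.15 = 310.15 K
E = (8.314 * 310.15 / (1 * 96485)) * ln(42/16)
E = 25.79 mV


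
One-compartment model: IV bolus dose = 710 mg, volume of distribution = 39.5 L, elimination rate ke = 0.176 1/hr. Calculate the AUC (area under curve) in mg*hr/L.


C0 = Dose/Vd = 710/39.5 = 17.9747 mg/L
AUC = C0/ke = 17.9747/0.176
AUC = 102.1 mg*hr/L


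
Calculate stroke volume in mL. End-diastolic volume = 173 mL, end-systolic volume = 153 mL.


SV = EDV - ESV
SV = 173 - 153
SV = 20 mL


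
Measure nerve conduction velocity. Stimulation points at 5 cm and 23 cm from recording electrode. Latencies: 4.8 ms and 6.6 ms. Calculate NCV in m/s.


Distance = (23 - 5) / 100 = 0.18 m
dt = (6.6 - 4.8) / 1000 = 0.0018 s
NCV = dist / dt = 100 m/s


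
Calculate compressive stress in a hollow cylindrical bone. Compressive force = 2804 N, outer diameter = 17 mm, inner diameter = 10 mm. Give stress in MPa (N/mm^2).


A = pi*(r_o^2 - r_i^2)
r_o = 8.5 mm, r_i = 5 mm
A = 148.44 mm^2
sigma = F/A = 2804 / 148.44
sigma = 18.89 MPa


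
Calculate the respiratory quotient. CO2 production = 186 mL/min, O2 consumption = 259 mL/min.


RQ = VCO2 / VO2
RQ = 186 / 259
RQ = 0.7181


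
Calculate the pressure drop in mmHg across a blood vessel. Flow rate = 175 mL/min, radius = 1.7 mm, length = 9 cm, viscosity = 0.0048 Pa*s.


dP = 8*mu*L*Q / (pi*r^4)
Q = 175 mL/min = 2.91667e-06 m^3/s
dP = 384.163 Pa = 384.163 / 133.322 mmHg = 2.881 mmHg


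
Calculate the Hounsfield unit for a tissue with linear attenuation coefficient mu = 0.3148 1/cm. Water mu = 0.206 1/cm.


HU = ((mu_tissue - mu_water) / mu_water) * 1000
HU = ((0.3148 - 0.206) / 0.206) * 1000
HU = 528.2


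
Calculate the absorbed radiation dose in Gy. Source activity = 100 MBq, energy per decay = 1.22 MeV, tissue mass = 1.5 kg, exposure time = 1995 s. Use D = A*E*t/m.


A = 100 MBq = 1.0000e+08 Bq
E = 1.22 MeV = 1.95444e-13 J
D = A*E*t/m = 1.0000e+08*1.95444e-13*1995/1.5
D = 0.02599 Gy


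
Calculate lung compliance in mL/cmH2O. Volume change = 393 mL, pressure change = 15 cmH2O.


C = dV / dP
C = 393 / 15
C = 26.2 mL/cmH2O


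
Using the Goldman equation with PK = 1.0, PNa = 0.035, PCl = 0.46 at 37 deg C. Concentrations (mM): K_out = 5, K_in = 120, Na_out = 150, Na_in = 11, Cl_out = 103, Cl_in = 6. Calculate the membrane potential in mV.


Vm = (RT/F)*ln((PK*Ko + PNa*Nao + PCl*Cli)/(PK*Ki + PNa*Nai + PCl*Clo))
Numer = 13.01, Denom = 167.765
Vm = -68.33 mV


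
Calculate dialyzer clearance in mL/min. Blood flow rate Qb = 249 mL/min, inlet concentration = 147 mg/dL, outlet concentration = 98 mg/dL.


K = Qb * (Cb_in - Cb_out) / Cb_in
K = 249 * (147 - 98) / 147
K = 83 mL/min


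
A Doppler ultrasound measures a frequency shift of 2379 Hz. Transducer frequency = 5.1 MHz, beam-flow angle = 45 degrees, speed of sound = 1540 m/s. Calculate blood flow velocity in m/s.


v = fd * c / (2 * f0 * cos(theta))
v = 2379 * 1540 / (2 * 5.1000e+06 * cos(45))
v = 0.508 m/s


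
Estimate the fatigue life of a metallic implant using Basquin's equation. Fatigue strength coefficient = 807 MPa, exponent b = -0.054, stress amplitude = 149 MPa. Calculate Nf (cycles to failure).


sigma_a = sigma_f' * (2Nf)^b
2Nf = (sigma_a/sigma_f')^(1/b)
2Nf = (149/807)^(1/-0.054)
2Nf = 3.8619018e+13
Nf = 1.9310e+13


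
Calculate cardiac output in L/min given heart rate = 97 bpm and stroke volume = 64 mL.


CO = HR * SV
CO = 97 * 64 / 1000
CO = 6.208 L/min


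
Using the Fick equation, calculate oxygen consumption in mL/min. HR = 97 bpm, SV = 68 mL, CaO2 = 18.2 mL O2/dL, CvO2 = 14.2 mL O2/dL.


CO = HR*SV = 97*68/1000 = 6.596 L/min
a-v O2 diff = 18.2 - 14.2 = 4 mL/dL
VO2 = CO * (CaO2-CvO2) * 10 dL/L
VO2 = 6.596 * 4 * 10
VO2 = 263.8 mL/min


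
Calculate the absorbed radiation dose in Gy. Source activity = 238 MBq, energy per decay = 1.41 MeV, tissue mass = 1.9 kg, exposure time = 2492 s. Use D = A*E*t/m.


A = 238 MBq = 2.3800e+08 Bq
E = 1.41 MeV = 2.25882e-13 J
D = A*E*t/m = 2.3800e+08*2.25882e-13*2492/1.9
D = 0.07051 Gy


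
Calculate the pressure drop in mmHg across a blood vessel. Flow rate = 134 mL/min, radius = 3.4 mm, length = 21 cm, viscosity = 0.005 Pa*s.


dP = 8*mu*L*Q / (pi*r^4)
Q = 134 mL/min = 2.23333e-06 m^3/s
dP = 44.6855 Pa = 44.6855 / 133.322 mmHg = 0.3352 mmHg


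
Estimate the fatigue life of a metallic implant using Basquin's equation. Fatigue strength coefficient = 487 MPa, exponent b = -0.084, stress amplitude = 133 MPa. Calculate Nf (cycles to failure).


sigma_a = sigma_f' * (2Nf)^b
2Nf = (sigma_a/sigma_f')^(1/b)
2Nf = (133/487)^(1/-0.084)
2Nf = 5133863.2
Nf = 2.5669e+06


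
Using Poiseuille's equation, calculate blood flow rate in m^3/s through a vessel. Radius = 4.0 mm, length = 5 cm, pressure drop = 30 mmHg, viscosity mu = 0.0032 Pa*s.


Q = pi*r^4*dP / (8*mu*L)
r = 0.004 m, L = 0.05 m
dP = 30 mmHg = 3999.66 Pa
Q = 0.002513 m^3/s


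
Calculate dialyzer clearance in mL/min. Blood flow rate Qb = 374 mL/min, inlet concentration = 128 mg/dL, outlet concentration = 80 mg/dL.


K = Qb * (Cb_in - Cb_out) / Cb_in
K = 374 * (128 - 80) / 128
K = 140.2 mL/min


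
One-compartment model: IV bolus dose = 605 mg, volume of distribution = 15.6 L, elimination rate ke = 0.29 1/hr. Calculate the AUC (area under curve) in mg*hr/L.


C0 = Dose/Vd = 605/15.6 = 38.7821 mg/L
AUC = C0/ke = 38.7821/0.29
AUC = 133.7 mg*hr/L


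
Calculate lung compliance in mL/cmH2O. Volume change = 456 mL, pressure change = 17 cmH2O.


C = dV / dP
C = 456 / 17
C = 26.82 mL/cmH2O


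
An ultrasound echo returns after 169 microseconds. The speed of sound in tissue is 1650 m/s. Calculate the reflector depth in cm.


depth = c * t / 2
t = 169 us = 1.6900e-04 s
depth = 1650 * 1.6900e-04 / 2
depth = 0.139425 m = 13.9425 cm


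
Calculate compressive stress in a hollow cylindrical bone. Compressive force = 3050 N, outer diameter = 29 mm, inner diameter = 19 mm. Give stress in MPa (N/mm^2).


A = pi*(r_o^2 - r_i^2)
r_o = 14.5 mm, r_i = 9.5 mm
A = 376.991 mm^2
sigma = F/A = 3050 / 376.991
sigma = 8.09 MPa


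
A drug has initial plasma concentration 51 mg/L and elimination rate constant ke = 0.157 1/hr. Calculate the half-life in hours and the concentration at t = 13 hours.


t_half = ln(2) / ke = 0.693147 / 0.157 = 4.415 hr
C(t) = C0 * exp(-ke*t) = 51 * exp(-0.157*13)
C(13) = 6.625 mg/L


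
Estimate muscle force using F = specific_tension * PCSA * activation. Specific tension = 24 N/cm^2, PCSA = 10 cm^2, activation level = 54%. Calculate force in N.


F = sigma * PCSA * activation
F = 24 * 10 * 0.54
F = 129.6 N


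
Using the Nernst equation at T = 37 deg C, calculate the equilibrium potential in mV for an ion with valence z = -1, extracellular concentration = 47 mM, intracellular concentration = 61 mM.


E = (RT/(zF)) * ln(C_out/C_in)
T = 37 + 273.15 = 310.15 K
E = (8.314 * 310.15 / (-1 * 96485)) * ln(47/61)
E = 6.968 mV


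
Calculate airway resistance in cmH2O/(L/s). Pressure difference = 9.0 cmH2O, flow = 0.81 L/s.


R = dP / flow
R = 9.0 / 0.81
R = 11.11 cmH2O/(L/s)


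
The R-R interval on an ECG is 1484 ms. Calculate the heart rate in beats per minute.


HR = 60 / RR_interval(s)
RR = 1484 ms = 1.484 s
HR = 60 / 1.484 = 40.43 bpm


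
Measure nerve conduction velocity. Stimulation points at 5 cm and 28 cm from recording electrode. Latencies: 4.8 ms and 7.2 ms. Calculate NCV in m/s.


Distance = (28 - 5) / 100 = 0.23 m
dt = (7.2 - 4.8) / 1000 = 0.0024 s
NCV = dist / dt = 95.83 m/s


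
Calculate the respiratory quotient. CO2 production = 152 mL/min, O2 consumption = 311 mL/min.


RQ = VCO2 / VO2
RQ = 152 / 311
RQ = 0.4887


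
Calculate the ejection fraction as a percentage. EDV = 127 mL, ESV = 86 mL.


SV = EDV - ESV = 127 - 86 = 41 mL
EF = SV/EDV * 100 = 41/127 * 100
EF = 32.28%


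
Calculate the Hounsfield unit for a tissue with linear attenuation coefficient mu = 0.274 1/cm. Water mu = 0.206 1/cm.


HU = ((mu_tissue - mu_water) / mu_water) * 1000
HU = ((0.274 - 0.206) / 0.206) * 1000
HU = 330.1


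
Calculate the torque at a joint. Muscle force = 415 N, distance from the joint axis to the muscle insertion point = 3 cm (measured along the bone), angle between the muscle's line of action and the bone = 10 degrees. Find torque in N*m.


Torque = F * d * sin(theta)   (moment arm = d*sin(theta))
d = 3 cm = 0.03 m
Torque = 415 * 0.03 * sin(10)
Torque = 2.162 N*m


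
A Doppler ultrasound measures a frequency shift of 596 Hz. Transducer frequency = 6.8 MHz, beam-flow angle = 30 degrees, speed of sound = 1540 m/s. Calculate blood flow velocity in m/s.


v = fd * c / (2 * f0 * cos(theta))
v = 596 * 1540 / (2 * 6.8000e+06 * cos(30))
v = 0.07793 m/s


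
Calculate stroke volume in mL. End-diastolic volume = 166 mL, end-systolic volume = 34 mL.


SV = EDV - ESV
SV = 166 - 34
SV = 132 mL


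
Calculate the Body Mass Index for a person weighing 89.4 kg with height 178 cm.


BMI = weight / height^2
height = 178 cm = 1.78 m
BMI = 89.4 / 1.78^2
BMI = 28.22 kg/m^2


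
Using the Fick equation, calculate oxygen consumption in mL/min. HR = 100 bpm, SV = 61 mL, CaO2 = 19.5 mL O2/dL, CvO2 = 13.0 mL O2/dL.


CO = HR*SV = 100*61/1000 = 6.1 L/min
a-v O2 diff = 19.5 - 13.0 = 6.5 mL/dL
VO2 = CO * (CaO2-CvO2) * 10 dL/L
VO2 = 6.1 * 6.5 * 10
VO2 = 396.5 mL/min


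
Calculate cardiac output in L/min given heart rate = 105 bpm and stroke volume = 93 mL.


CO = HR * SV
CO = 105 * 93 / 1000
CO = 9.765 L/min


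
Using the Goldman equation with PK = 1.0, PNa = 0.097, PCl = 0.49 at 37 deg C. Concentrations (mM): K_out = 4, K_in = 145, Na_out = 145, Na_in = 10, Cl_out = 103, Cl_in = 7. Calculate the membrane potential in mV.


Vm = (RT/F)*ln((PK*Ko + PNa*Nao + PCl*Cli)/(PK*Ki + PNa*Nai + PCl*Clo))
Numer = 21.495, Denom = 196.44
Vm = -59.13 mV


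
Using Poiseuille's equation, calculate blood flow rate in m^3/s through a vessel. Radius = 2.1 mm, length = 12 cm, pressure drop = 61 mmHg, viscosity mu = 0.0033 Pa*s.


Q = pi*r^4*dP / (8*mu*L)
r = 0.0021 m, L = 0.12 m
dP = 61 mmHg = 8132.642 Pa
Q = 1.5685e-04 m^3/s


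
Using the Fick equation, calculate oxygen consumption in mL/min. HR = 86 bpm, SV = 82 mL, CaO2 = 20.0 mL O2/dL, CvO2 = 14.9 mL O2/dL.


CO = HR*SV = 86*82/1000 = 7.052 L/min
a-v O2 diff = 20.0 - 14.9 = 5.1 mL/dL
VO2 = CO * (CaO2-CvO2) * 10 dL/L
VO2 = 7.052 * 5.1 * 10
VO2 = 359.7 mL/min


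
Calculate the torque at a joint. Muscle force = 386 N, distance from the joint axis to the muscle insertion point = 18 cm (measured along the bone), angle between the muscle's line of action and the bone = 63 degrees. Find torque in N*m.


Torque = F * d * sin(theta)   (moment arm = d*sin(theta))
d = 18 cm = 0.18 m
Torque = 386 * 0.18 * sin(63)
Torque = 61.91 N*m


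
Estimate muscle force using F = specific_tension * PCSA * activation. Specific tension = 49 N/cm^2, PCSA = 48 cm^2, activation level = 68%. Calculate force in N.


F = sigma * PCSA * activation
F = 49 * 48 * 0.68
F = 1599 N


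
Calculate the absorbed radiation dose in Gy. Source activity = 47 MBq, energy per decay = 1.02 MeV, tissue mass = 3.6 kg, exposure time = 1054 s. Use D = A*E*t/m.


A = 47 MBq = 4.7000e+07 Bq
E = 1.02 MeV = 1.63404e-13 J
D = A*E*t/m = 4.7000e+07*1.63404e-13*1054/3.6
D = 0.002249 Gy


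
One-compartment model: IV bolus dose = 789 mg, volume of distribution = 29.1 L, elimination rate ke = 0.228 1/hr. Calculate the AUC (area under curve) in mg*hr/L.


C0 = Dose/Vd = 789/29.1 = 27.1134 mg/L
AUC = C0/ke = 27.1134/0.228
AUC = 118.9 mg*hr/L


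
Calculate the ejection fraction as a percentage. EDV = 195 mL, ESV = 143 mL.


SV = EDV - ESV = 195 - 143 = 52 mL
EF = SV/EDV * 100 = 52/195 * 100
EF = 26.67%


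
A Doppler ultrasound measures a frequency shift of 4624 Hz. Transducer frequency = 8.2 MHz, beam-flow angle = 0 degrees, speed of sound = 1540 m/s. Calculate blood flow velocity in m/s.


v = fd * c / (2 * f0 * cos(theta))
v = 4624 * 1540 / (2 * 8.2000e+06 * cos(0))
v = 0.4342 m/s


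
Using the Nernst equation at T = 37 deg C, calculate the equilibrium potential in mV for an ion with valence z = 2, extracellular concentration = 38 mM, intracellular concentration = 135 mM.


E = (RT/(zF)) * ln(C_out/C_in)
T = 37 + 273.15 = 310.15 K
E = (8.314 * 310.15 / (2 * 96485)) * ln(38/135)
E = -16.94 mV


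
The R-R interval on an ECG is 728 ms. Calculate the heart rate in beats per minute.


HR = 60 / RR_interval(s)
RR = 728 ms = 0.728 s
HR = 60 / 0.728 = 82.42 bpm


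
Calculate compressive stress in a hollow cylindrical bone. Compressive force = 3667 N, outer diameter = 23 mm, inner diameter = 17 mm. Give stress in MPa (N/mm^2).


A = pi*(r_o^2 - r_i^2)
r_o = 11.5 mm, r_i = 8.5 mm
A = 188.496 mm^2
sigma = F/A = 3667 / 188.496
sigma = 19.45 MPa


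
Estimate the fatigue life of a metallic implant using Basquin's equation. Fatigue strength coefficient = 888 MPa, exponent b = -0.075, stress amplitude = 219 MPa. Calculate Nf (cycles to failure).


sigma_a = sigma_f' * (2Nf)^b
2Nf = (sigma_a/sigma_f')^(1/b)
2Nf = (219/888)^(1/-0.075)
2Nf = 1.2771778e+08
Nf = 6.3859e+07


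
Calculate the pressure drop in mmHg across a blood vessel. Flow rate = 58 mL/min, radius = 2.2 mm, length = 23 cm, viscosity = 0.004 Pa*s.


dP = 8*mu*L*Q / (pi*r^4)
Q = 58 mL/min = 9.66667e-07 m^3/s
dP = 96.675 Pa = 96.675 / 133.322 mmHg = 0.7251 mmHg


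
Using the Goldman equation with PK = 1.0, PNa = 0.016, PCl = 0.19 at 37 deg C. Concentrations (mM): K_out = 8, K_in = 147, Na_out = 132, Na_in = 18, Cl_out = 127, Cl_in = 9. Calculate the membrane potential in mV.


Vm = (RT/F)*ln((PK*Ko + PNa*Nao + PCl*Cli)/(PK*Ki + PNa*Nai + PCl*Clo))
Numer = 11.822, Denom = 171.418
Vm = -71.47 mV


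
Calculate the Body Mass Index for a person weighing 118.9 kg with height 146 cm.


BMI = weight / height^2
height = 146 cm = 1.46 m
BMI = 118.9 / 1.46^2
BMI = 55.78 kg/m^2


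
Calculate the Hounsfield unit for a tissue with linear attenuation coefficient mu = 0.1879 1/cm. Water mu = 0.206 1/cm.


HU = ((mu_tissue - mu_water) / mu_water) * 1000
HU = ((0.1879 - 0.206) / 0.206) * 1000
HU = -87.86


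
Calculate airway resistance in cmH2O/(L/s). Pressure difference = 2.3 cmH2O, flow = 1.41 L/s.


R = dP / flow
R = 2.3 / 1.41
R = 1.631 cmH2O/(L/s)


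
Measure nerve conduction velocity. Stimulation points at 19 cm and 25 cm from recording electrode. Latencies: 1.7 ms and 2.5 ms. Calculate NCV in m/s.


Distance = (25 - 19) / 100 = 0.06 m
dt = (2.5 - 1.7) / 1000 = 8.0000e-04 s
NCV = dist / dt = 75 m/s


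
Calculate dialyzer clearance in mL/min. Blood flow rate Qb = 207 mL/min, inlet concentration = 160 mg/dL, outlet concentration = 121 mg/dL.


K = Qb * (Cb_in - Cb_out) / Cb_in
K = 207 * (160 - 121) / 160
K = 50.46 mL/min


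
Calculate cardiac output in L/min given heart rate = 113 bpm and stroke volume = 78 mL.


CO = HR * SV
CO = 113 * 78 / 1000
CO = 8.814 L/min


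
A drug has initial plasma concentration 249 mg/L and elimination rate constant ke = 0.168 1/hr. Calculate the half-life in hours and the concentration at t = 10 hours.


t_half = ln(2) / ke = 0.693147 / 0.168 = 4.126 hr
C(t) = C0 * exp(-ke*t) = 249 * exp(-0.168*10)
C(10) = 46.41 mg/L


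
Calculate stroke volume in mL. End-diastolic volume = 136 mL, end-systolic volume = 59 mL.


SV = EDV - ESV
SV = 136 - 59
SV = 77 mL


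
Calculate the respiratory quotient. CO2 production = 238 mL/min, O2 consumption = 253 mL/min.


RQ = VCO2 / VO2
RQ = 238 / 253
RQ = 0.9407


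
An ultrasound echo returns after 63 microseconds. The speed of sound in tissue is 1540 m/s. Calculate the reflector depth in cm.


depth = c * t / 2
t = 63 us = 6.3000e-05 s
depth = 1540 * 6.3000e-05 / 2
depth = 0.04851 m = 4.851 cm


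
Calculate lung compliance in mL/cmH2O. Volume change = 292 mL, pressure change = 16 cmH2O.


C = dV / dP
C = 292 / 16
C = 18.25 mL/cmH2O


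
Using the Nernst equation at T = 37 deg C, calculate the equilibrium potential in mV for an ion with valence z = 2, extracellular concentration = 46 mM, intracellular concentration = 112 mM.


E = (RT/(zF)) * ln(C_out/C_in)
T = 37 + 273.15 = 310.15 K
E = (8.314 * 310.15 / (2 * 96485)) * ln(46/112)
E = -11.89 mV


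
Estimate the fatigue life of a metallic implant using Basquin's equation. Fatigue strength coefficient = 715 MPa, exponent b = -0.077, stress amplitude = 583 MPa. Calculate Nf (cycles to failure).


sigma_a = sigma_f' * (2Nf)^b
2Nf = (sigma_a/sigma_f')^(1/b)
2Nf = (583/715)^(1/-0.077)
2Nf = 14.162378
Nf = 7.081


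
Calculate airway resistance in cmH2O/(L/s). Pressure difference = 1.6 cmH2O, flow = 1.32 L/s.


R = dP / flow
R = 1.6 / 1.32
R = 1.212 cmH2O/(L/s)


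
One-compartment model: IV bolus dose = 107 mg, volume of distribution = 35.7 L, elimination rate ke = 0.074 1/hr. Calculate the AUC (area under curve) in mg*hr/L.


C0 = Dose/Vd = 107/35.7 = 2.9972 mg/L
AUC = C0/ke = 2.9972/0.074
AUC = 40.5 mg*hr/L


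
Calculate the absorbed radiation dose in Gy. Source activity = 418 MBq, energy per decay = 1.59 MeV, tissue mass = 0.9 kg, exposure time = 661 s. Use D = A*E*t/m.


A = 418 MBq = 4.1800e+08 Bq
E = 1.59 MeV = 2.54718e-13 J
D = A*E*t/m = 4.1800e+08*2.54718e-13*661/0.9
D = 0.0782 Gy


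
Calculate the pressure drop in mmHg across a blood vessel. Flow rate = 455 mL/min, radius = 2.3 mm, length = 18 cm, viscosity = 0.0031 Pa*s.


dP = 8*mu*L*Q / (pi*r^4)
Q = 455 mL/min = 7.58333e-06 m^3/s
dP = 385.055 Pa = 385.055 / 133.322 mmHg = 2.888 mmHg


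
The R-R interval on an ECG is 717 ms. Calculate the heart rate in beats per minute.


HR = 60 / RR_interval(s)
RR = 717 ms = 0.717 s
HR = 60 / 0.717 = 83.68 bpm


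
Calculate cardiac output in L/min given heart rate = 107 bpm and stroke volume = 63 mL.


CO = HR * SV
CO = 107 * 63 / 1000
CO = 6.741 L/min


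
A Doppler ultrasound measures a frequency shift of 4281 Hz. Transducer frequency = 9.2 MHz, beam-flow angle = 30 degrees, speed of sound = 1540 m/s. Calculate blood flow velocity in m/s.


v = fd * c / (2 * f0 * cos(theta))
v = 4281 * 1540 / (2 * 9.2000e+06 * cos(30))
v = 0.4137 m/s


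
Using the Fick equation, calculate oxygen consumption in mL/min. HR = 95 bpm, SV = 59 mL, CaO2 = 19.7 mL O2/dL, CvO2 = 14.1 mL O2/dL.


CO = HR*SV = 95*59/1000 = 5.605 L/min
a-v O2 diff = 19.7 - 14.1 = 5.6 mL/dL
VO2 = CO * (CaO2-CvO2) * 10 dL/L
VO2 = 5.605 * 5.6 * 10
VO2 = 313.9 mL/min


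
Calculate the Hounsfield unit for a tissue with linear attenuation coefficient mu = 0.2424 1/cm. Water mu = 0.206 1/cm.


HU = ((mu_tissue - mu_water) / mu_water) * 1000
HU = ((0.2424 - 0.206) / 0.206) * 1000
HU = 176.7


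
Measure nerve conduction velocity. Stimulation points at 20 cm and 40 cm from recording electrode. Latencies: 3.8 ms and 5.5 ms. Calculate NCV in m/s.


Distance = (40 - 20) / 100 = 0.2 m
dt = (5.5 - 3.8) / 1000 = 0.0017 s
NCV = dist / dt = 117.6 m/s


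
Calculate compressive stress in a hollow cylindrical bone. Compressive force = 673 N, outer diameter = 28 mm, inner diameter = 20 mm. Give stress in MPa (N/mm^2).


A = pi*(r_o^2 - r_i^2)
r_o = 14 mm, r_i = 10 mm
A = 301.593 mm^2
sigma = F/A = 673 / 301.593
sigma = 2.231 MPa


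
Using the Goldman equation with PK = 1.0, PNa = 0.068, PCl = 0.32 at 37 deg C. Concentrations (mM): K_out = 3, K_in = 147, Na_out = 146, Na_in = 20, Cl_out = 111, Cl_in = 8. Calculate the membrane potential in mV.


Vm = (RT/F)*ln((PK*Ko + PNa*Nao + PCl*Cli)/(PK*Ki + PNa*Nai + PCl*Clo))
Numer = 15.488, Denom = 183.88
Vm = -66.12 mV


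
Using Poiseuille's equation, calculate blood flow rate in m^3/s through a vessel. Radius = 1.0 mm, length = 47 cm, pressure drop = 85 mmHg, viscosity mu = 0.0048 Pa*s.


Q = pi*r^4*dP / (8*mu*L)
r = 0.001 m, L = 0.47 m
dP = 85 mmHg = 11332.37 Pa
Q = 1.9726e-06 m^3/s


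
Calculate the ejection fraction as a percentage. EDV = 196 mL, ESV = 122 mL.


SV = EDV - ESV = 196 - 122 = 74 mL
EF = SV/EDV * 100 = 74/196 * 100
EF = 37.76%


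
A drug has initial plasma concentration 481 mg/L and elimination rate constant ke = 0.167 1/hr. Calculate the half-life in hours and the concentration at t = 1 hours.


t_half = ln(2) / ke = 0.693147 / 0.167 = 4.151 hr
C(t) = C0 * exp(-ke*t) = 481 * exp(-0.167*1)
C(1) = 407 mg/L


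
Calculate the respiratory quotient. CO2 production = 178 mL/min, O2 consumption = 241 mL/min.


RQ = VCO2 / VO2
RQ = 178 / 241
RQ = 0.7386


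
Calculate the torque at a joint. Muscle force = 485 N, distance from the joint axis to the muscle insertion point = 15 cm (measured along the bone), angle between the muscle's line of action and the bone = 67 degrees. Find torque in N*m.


Torque = F * d * sin(theta)   (moment arm = d*sin(theta))
d = 15 cm = 0.15 m
Torque = 485 * 0.15 * sin(67)
Torque = 66.97 N*m


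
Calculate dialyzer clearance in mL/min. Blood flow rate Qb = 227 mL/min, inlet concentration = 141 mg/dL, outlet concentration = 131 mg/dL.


K = Qb * (Cb_in - Cb_out) / Cb_in
K = 227 * (141 - 131) / 141
K = 16.1 mL/min


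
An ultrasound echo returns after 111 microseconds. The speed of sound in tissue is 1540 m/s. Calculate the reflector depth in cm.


depth = c * t / 2
t = 111 us = 1.1100e-04 s
depth = 1540 * 1.1100e-04 / 2
depth = 0.08547 m = 8.547 cm


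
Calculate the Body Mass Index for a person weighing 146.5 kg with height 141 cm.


BMI = weight / height^2
height = 141 cm = 1.41 m
BMI = 146.5 / 1.41^2
BMI = 73.69 kg/m^2


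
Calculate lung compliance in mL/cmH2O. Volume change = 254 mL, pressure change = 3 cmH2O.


C = dV / dP
C = 254 / 3
C = 84.67 mL/cmH2O


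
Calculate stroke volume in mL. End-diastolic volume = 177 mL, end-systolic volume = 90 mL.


SV = EDV - ESV
SV = 177 - 90
SV = 87 mL


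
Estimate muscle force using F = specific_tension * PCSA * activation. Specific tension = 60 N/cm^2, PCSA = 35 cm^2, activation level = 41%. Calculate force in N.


F = sigma * PCSA * activation
F = 60 * 35 * 0.41
F = 861 N


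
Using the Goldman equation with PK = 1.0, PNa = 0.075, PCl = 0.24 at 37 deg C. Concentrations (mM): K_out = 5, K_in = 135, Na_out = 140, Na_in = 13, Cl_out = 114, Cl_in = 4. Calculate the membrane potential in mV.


Vm = (RT/F)*ln((PK*Ko + PNa*Nao + PCl*Cli)/(PK*Ki + PNa*Nai + PCl*Clo))
Numer = 16.46, Denom = 163.335
Vm = -61.33 mV


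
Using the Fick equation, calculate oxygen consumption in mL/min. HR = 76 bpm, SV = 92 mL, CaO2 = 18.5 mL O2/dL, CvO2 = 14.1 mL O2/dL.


CO = HR*SV = 76*92/1000 = 6.992 L/min
a-v O2 diff = 18.5 - 14.1 = 4.4 mL/dL
VO2 = CO * (CaO2-CvO2) * 10 dL/L
VO2 = 6.992 * 4.4 * 10
VO2 = 307.6 mL/min


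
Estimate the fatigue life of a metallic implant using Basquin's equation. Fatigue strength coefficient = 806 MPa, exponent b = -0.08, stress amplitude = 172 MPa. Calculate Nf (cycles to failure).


sigma_a = sigma_f' * (2Nf)^b
2Nf = (sigma_a/sigma_f')^(1/b)
2Nf = (172/806)^(1/-0.08)
2Nf = 2.4270707e+08
Nf = 1.2135e+08


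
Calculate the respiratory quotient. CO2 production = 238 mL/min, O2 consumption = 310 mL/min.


RQ = VCO2 / VO2
RQ = 238 / 310
RQ = 0.7677


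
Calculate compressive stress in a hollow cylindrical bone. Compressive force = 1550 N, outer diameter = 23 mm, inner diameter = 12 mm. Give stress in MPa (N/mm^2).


A = pi*(r_o^2 - r_i^2)
r_o = 11.5 mm, r_i = 6 mm
A = 302.378 mm^2
sigma = F/A = 1550 / 302.378
sigma = 5.126 MPa


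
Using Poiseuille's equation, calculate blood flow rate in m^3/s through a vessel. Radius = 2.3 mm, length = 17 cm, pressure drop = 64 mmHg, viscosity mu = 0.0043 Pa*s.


Q = pi*r^4*dP / (8*mu*L)
r = 0.0023 m, L = 0.17 m
dP = 64 mmHg = 8532.608 Pa
Q = 1.2827e-04 m^3/s


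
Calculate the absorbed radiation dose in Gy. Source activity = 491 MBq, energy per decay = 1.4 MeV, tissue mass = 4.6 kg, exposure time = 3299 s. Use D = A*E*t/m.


A = 491 MBq = 4.9100e+08 Bq
E = 1.4 MeV = 2.2428e-13 J
D = A*E*t/m = 4.9100e+08*2.2428e-13*3299/4.6
D = 0.07898 Gy


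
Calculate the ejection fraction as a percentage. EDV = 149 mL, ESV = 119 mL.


SV = EDV - ESV = 149 - 119 = 30 mL
EF = SV/EDV * 100 = 30/149 * 100
EF = 20.13%


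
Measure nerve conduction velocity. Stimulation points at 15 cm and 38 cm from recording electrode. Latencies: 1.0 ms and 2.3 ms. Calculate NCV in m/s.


Distance = (38 - 15) / 100 = 0.23 m
dt = (2.3 - 1.0) / 1000 = 0.0013 s
NCV = dist / dt = 176.9 m/s


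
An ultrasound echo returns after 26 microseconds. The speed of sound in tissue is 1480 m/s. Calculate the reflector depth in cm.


depth = c * t / 2
t = 26 us = 2.6000e-05 s
depth = 1480 * 2.6000e-05 / 2
depth = 0.01924 m = 1.924 cm


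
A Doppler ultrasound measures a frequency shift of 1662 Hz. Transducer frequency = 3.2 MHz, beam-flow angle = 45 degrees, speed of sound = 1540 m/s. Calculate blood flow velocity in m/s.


v = fd * c / (2 * f0 * cos(theta))
v = 1662 * 1540 / (2 * 3.2000e+06 * cos(45))
v = 0.5656 m/s


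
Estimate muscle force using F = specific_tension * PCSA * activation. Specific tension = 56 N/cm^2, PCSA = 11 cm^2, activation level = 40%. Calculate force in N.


F = sigma * PCSA * activation
F = 56 * 11 * 0.4
F = 246.4 N


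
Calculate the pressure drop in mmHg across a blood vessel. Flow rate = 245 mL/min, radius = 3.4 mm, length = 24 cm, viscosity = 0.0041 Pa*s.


dP = 8*mu*L*Q / (pi*r^4)
Q = 245 mL/min = 4.08333e-06 m^3/s
dP = 76.5657 Pa = 76.5657 / 133.322 mmHg = 0.5743 mmHg


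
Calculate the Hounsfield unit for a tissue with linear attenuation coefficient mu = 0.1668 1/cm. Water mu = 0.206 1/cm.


HU = ((mu_tissue - mu_water) / mu_water) * 1000
HU = ((0.1668 - 0.206) / 0.206) * 1000
HU = -190.3


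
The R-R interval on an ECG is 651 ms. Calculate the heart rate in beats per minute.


HR = 60 / RR_interval(s)
RR = 651 ms = 0.651 s
HR = 60 / 0.651 = 92.17 bpm


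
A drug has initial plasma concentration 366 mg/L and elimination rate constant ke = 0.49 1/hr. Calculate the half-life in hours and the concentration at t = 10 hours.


t_half = ln(2) / ke = 0.693147 / 0.49 = 1.415 hr
C(t) = C0 * exp(-ke*t) = 366 * exp(-0.49*10)
C(10) = 2.725 mg/L


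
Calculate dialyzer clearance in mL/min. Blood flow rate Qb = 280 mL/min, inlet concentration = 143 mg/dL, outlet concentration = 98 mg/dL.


K = Qb * (Cb_in - Cb_out) / Cb_in
K = 280 * (143 - 98) / 143
K = 88.11 mL/min


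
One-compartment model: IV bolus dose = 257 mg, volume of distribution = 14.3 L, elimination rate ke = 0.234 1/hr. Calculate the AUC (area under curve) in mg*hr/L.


C0 = Dose/Vd = 257/14.3 = 17.972 mg/L
AUC = C0/ke = 17.972/0.234
AUC = 76.8 mg*hr/L


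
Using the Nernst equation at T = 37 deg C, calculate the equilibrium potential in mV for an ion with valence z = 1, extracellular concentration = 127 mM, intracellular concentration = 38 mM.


E = (RT/(zF)) * ln(C_out/C_in)
T = 37 + 273.15 = 310.15 K
E = (8.314 * 310.15 / (1 * 96485)) * ln(127/38)
E = 32.25 mV


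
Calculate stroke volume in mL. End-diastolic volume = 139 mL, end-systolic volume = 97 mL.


SV = EDV - ESV
SV = 139 - 97
SV = 42 mL


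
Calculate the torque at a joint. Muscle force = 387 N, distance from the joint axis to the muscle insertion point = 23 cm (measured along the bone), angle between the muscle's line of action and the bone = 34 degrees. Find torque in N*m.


Torque = F * d * sin(theta)   (moment arm = d*sin(theta))
d = 23 cm = 0.23 m
Torque = 387 * 0.23 * sin(34)
Torque = 49.77 N*m


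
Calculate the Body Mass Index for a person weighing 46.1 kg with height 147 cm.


BMI = weight / height^2
height = 147 cm = 1.47 m
BMI = 46.1 / 1.47^2
BMI = 21.33 kg/m^2


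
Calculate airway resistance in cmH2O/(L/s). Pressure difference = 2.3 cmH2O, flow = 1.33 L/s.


R = dP / flow
R = 2.3 / 1.33
R = 1.729 cmH2O/(L/s)


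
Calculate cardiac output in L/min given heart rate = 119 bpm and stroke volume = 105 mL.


CO = HR * SV
CO = 119 * 105 / 1000
CO = 12.49 L/min


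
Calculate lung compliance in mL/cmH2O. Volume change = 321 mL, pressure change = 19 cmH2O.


C = dV / dP
C = 321 / 19
C = 16.89 mL/cmH2O


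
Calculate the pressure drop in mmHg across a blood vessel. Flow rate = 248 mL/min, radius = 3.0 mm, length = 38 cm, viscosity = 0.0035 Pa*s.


dP = 8*mu*L*Q / (pi*r^4)
Q = 248 mL/min = 4.13333e-06 m^3/s
dP = 172.825 Pa = 172.825 / 133.322 mmHg = 1.296 mmHg


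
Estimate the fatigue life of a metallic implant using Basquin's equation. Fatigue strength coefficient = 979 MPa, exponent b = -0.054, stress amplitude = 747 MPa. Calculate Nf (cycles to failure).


sigma_a = sigma_f' * (2Nf)^b
2Nf = (sigma_a/sigma_f')^(1/b)
2Nf = (747/979)^(1/-0.054)
2Nf = 149.70072
Nf = 74.85


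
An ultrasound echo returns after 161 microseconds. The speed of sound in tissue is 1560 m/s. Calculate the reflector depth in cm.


depth = c * t / 2
t = 161 us = 1.6100e-04 s
depth = 1560 * 1.6100e-04 / 2
depth = 0.12558 m = 12.558 cm


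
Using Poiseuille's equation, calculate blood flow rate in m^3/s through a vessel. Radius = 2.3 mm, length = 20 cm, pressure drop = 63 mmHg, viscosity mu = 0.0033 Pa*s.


Q = pi*r^4*dP / (8*mu*L)
r = 0.0023 m, L = 0.2 m
dP = 63 mmHg = 8399.286 Pa
Q = 1.3985e-04 m^3/s


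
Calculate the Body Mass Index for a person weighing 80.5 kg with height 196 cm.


BMI = weight / height^2
height = 196 cm = 1.96 m
BMI = 80.5 / 1.96^2
BMI = 20.95 kg/m^2


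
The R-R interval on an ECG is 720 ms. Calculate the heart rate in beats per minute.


HR = 60 / RR_interval(s)
RR = 720 ms = 0.72 s
HR = 60 / 0.72 = 83.33 bpm


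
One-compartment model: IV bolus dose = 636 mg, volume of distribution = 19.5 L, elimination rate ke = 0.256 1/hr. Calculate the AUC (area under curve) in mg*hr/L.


C0 = Dose/Vd = 636/19.5 = 32.6154 mg/L
AUC = C0/ke = 32.6154/0.256
AUC = 127.4 mg*hr/L


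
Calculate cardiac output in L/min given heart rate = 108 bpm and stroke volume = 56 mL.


CO = HR * SV
CO = 108 * 56 / 1000
CO = 6.048 L/min


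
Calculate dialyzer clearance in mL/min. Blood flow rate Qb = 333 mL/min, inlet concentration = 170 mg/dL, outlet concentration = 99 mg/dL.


K = Qb * (Cb_in - Cb_out) / Cb_in
K = 333 * (170 - 99) / 170
K = 139.1 mL/min


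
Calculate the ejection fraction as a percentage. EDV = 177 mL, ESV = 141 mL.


SV = EDV - ESV = 177 - 141 = 36 mL
EF = SV/EDV * 100 = 36/177 * 100
EF = 20.34%


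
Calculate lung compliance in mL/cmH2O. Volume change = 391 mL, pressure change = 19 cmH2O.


C = dV / dP
C = 391 / 19
C = 20.58 mL/cmH2O


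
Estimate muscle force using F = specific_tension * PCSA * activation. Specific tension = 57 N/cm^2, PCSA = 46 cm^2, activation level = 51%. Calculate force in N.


F = sigma * PCSA * activation
F = 57 * 46 * 0.51
F = 1337 N


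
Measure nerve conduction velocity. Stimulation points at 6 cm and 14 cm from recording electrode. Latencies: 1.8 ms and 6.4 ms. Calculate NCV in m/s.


Distance = (14 - 6) / 100 = 0.08 m
dt = (6.4 - 1.8) / 1000 = 0.0046 s
NCV = dist / dt = 17.39 m/s


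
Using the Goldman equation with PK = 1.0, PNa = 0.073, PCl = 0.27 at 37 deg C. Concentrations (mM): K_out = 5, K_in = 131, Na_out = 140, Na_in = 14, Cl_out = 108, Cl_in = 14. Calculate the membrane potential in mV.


Vm = (RT/F)*ln((PK*Ko + PNa*Nao + PCl*Cli)/(PK*Ki + PNa*Nai + PCl*Clo))
Numer = 19, Denom = 161.182
Vm = -57.14 mV


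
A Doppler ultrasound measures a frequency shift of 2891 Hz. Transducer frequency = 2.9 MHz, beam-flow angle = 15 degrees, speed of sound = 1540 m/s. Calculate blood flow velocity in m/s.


v = fd * c / (2 * f0 * cos(theta))
v = 2891 * 1540 / (2 * 2.9000e+06 * cos(15))
v = 0.7947 m/s


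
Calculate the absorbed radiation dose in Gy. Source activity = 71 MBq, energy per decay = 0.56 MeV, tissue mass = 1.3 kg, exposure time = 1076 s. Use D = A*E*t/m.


A = 71 MBq = 7.1000e+07 Bq
E = 0.56 MeV = 8.9712e-14 J
D = A*E*t/m = 7.1000e+07*8.9712e-14*1076/1.3
D = 0.005272 Gy


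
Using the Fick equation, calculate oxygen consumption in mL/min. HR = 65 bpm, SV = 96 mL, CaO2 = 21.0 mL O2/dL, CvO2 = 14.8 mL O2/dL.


CO = HR*SV = 65*96/1000 = 6.24 L/min
a-v O2 diff = 21.0 - 14.8 = 6.2 mL/dL
VO2 = CO * (CaO2-CvO2) * 10 dL/L
VO2 = 6.24 * 6.2 * 10
VO2 = 386.9 mL/min


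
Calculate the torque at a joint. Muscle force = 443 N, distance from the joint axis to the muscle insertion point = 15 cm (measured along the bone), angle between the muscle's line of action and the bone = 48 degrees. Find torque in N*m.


Torque = F * d * sin(theta)   (moment arm = d*sin(theta))
d = 15 cm = 0.15 m
Torque = 443 * 0.15 * sin(48)
Torque = 49.38 N*m


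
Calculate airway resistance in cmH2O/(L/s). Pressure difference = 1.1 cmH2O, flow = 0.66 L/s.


R = dP / flow
R = 1.1 / 0.66
R = 1.667 cmH2O/(L/s)


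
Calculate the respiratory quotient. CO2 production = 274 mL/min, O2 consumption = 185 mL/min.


RQ = VCO2 / VO2
RQ = 274 / 185
RQ = 1.481


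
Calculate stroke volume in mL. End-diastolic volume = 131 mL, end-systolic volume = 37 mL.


SV = EDV - ESV
SV = 131 - 37
SV = 94 mL


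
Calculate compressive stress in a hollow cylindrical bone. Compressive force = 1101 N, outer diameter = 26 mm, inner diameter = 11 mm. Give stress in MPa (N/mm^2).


A = pi*(r_o^2 - r_i^2)
r_o = 13 mm, r_i = 5.5 mm
A = 435.896 mm^2
sigma = F/A = 1101 / 435.896
sigma = 2.526 MPa


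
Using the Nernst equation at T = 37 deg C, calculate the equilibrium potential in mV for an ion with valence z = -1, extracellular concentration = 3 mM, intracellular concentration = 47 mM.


E = (RT/(zF)) * ln(C_out/C_in)
T = 37 + 273.15 = 310.15 K
E = (8.314 * 310.15 / (-1 * 96485)) * ln(3/47)
E = 73.54 mV
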